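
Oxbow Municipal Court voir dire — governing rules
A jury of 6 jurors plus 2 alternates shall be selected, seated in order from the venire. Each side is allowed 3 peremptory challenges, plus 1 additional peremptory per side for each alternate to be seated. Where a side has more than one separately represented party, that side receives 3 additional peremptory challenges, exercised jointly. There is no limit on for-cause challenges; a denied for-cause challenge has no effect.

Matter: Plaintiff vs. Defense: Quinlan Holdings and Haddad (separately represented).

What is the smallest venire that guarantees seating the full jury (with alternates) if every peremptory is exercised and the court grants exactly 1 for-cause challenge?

Seats to fill: 6 + 2 alternates = 8.
Peremptories — Plaintiff: 3 + 1×2 = 5; Defense: 3 + 1×2 + 3 = 8; total 13.
For-cause removals: 1.
Minimum venire: 8 + 13 + 1 = 22.

22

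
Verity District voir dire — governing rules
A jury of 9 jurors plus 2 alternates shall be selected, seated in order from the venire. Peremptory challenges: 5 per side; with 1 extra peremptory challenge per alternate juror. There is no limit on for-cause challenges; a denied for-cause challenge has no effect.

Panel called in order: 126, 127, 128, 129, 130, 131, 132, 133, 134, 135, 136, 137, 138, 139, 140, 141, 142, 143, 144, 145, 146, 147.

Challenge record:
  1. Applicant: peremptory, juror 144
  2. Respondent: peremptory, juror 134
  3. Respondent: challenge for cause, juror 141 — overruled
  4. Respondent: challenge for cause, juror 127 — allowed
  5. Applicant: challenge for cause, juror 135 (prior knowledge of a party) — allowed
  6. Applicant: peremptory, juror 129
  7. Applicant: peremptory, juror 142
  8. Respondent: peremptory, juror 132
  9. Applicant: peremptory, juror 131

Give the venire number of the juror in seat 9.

Removed: #127, #129, #131, #132, #134, #135, #142, #144. (#141 stays — for-cause denied.)
Seating in order: seats 1–9 → #126, #128, #130, #133, #136, #137, #138, #139, #140; alternates → #141, #143.
So seat 9 is #140.

140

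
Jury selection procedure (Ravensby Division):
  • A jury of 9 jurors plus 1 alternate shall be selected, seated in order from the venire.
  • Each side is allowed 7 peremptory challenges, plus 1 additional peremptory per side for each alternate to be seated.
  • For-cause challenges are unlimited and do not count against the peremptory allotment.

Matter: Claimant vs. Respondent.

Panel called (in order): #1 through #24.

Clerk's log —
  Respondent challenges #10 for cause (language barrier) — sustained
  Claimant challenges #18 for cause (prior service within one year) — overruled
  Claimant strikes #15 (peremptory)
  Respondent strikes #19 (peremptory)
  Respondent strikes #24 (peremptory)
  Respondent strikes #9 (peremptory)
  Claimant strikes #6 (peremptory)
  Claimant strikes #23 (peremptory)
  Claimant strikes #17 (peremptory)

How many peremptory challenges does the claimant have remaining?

Claimant allotment: 7 base + 1 × 1 alternate = 8.
Claimant peremptories used: #15, #6, #23, #17 — 4 (the for-cause on #18 doesn't count).
Remaining: 8 − 4 = 4.

4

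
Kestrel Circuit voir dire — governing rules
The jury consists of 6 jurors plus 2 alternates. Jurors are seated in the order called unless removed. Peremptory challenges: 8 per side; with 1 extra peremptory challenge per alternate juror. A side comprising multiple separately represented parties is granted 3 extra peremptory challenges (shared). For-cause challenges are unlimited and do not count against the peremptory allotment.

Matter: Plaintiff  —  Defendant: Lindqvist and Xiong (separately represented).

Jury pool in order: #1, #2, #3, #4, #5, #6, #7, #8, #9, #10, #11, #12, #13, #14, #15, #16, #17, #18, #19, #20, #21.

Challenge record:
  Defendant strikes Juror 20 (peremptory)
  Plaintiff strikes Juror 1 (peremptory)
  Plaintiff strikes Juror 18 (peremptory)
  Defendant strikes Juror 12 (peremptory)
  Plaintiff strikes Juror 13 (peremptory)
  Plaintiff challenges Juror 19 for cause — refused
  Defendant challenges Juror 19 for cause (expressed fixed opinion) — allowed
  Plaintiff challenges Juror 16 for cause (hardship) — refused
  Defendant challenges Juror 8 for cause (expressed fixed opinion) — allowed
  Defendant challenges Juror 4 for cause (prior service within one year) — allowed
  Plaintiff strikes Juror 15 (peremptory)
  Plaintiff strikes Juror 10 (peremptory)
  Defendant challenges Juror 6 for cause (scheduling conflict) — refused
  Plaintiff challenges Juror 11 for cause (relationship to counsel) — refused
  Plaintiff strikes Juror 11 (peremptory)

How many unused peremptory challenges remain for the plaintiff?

Plaintiff allotment: 8 base + 1 × 2 alternates = 10.
Plaintiff peremptories used: #1, #18, #13, #15, #10, #11 — 6 (for-cause on #19, #16, #11 don't count).
Remaining: 10 − 6 = 4.

4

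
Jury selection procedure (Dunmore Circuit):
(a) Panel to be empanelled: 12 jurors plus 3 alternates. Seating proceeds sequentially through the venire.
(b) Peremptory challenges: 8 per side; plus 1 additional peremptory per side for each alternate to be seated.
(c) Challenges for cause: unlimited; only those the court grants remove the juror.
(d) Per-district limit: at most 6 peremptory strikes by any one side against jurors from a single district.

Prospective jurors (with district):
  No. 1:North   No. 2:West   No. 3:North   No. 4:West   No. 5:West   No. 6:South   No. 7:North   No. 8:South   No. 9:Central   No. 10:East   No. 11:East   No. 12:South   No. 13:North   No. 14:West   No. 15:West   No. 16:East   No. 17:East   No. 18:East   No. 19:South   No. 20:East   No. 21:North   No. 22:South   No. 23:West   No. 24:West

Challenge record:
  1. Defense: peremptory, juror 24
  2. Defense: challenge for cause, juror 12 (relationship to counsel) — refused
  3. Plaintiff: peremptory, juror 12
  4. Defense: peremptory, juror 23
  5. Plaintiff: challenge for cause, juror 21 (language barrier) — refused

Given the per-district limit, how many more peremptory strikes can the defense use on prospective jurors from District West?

4

Defense peremptories so far: #24, #23 — 2 of 11 used, 9 left overall.
Against District West: #24, #23 — 2 used; per-district cap 6 leaves 4.
Binding limit: min(9, 4) = 4.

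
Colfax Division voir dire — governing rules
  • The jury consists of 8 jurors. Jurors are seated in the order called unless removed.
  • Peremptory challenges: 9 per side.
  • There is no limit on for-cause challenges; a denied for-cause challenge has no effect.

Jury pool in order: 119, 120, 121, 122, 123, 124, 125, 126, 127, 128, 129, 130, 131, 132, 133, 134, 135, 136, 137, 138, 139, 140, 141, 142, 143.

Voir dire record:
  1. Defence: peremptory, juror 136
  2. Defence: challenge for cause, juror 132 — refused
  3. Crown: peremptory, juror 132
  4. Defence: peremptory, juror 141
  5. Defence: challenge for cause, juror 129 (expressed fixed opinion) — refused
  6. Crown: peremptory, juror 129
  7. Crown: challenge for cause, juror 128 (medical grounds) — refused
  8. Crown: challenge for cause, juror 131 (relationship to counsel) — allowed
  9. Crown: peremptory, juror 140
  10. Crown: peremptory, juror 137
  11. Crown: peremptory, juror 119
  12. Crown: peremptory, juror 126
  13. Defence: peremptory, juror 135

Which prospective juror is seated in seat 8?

Removed: #119, #126, #129, #131, #132, #135, #136, #137, #140, #141. (#128 stays — for-cause denied.)
Seating in order: seats 1–8 → #120, #121, #122, #123, #124, #125, #127, #128.
So seat 8 is #128.

128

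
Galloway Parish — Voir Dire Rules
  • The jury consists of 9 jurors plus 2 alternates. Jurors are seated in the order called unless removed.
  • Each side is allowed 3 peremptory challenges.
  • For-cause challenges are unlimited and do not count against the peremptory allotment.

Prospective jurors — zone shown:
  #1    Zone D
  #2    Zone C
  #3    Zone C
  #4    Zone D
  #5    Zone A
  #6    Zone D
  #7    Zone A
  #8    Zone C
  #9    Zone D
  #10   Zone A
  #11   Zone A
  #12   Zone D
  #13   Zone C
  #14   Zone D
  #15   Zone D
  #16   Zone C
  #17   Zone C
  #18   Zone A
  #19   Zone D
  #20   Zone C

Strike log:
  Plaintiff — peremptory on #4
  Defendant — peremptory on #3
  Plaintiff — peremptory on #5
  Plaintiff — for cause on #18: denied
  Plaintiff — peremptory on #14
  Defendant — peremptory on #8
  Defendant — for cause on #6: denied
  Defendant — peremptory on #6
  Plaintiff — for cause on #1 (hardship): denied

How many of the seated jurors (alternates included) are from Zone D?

Removed: #3, #4, #5, #6, #8, #14.
Seated (11 incl. alternates): #1, #2, #7, #9, #10, #11, #12, #13, #15, #16, #17.
Of those, in Zone D: #1, #9, #12, #15 → 4.

4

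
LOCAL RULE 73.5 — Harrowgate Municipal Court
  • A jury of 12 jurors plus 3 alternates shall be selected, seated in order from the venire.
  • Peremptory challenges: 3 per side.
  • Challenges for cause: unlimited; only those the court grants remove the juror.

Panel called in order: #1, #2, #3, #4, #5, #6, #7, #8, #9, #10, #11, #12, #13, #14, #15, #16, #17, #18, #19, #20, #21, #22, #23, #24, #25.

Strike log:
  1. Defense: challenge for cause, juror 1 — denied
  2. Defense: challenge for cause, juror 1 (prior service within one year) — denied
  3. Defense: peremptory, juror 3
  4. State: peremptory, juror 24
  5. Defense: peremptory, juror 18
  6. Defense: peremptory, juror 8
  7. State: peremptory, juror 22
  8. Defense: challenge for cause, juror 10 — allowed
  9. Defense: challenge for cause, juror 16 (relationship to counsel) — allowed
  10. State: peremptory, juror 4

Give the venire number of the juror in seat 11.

15

Removed: #3, #4, #8, #10, #16, #18, #22, #24. (#1 stays — for-cause denied.)
Filling seats in venire order through position 11: #1, #2, #5, #6, #7, #9, #11, #12, #13, #14, #15.
So seat 11 is #15.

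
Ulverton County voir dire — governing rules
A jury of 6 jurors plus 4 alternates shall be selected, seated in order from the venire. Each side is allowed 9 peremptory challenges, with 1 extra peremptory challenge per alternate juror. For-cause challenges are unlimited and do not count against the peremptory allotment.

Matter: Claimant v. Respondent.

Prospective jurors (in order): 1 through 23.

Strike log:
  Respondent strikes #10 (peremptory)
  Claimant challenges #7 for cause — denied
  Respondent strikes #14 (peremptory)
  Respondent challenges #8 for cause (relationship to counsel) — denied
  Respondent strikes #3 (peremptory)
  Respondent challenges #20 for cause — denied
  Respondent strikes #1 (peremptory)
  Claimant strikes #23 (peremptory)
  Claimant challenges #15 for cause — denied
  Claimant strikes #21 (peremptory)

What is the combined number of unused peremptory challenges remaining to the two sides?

20

Claimant allotment: 9 base + 1 × 4 alternates = 13. Respondent allotment: 9 base + 1 × 4 alternates = 13.
Claimant peremptories used: #23, #21 — 2 (for-cause on #7, #15 don't count).
Respondent peremptories used: #10, #14, #3, #1 — 4 (for-cause on #8, #20 don't count).
Remaining: (13 − 2) + (13 − 4) = 20.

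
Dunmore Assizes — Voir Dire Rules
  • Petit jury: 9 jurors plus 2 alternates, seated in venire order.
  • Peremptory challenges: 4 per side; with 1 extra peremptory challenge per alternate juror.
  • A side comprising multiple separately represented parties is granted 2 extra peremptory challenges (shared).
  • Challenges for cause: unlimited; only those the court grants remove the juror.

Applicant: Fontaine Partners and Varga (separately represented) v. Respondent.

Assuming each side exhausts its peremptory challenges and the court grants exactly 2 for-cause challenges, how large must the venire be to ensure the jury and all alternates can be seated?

27

Seats to fill: 9 + 2 alternates = 11.
Peremptories — Applicant: 4 + 1×2 + 2 = 8; Respondent: 4 + 1×2 = 6; total 14.
For-cause removals: 2.
Minimum venire: 11 + 14 + 2 = 27.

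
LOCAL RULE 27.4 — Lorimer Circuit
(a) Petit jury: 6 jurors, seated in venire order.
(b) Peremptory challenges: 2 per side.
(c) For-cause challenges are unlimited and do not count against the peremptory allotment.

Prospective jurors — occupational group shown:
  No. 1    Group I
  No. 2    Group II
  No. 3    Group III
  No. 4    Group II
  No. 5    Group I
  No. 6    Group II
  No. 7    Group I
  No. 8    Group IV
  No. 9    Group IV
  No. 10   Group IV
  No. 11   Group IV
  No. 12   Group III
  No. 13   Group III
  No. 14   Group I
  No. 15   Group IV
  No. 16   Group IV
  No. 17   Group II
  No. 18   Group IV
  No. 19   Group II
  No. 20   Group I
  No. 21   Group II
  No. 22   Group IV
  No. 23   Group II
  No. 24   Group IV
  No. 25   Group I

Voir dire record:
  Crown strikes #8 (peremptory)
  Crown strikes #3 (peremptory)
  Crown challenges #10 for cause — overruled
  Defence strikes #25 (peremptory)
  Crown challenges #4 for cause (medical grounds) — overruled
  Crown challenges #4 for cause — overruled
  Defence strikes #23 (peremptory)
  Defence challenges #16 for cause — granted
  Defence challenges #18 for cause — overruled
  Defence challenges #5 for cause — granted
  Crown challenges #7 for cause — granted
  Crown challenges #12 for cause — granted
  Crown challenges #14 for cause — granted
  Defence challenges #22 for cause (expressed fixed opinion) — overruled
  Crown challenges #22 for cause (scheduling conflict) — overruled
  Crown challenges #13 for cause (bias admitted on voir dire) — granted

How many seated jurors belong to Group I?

Removed: #3, #5, #7, #8, #12, #13, #14, #16, #23, #25.
Seated jurors 1–6: #1, #2, #4, #6, #9, #10.
Of those, in Group I: #1 → 1.

1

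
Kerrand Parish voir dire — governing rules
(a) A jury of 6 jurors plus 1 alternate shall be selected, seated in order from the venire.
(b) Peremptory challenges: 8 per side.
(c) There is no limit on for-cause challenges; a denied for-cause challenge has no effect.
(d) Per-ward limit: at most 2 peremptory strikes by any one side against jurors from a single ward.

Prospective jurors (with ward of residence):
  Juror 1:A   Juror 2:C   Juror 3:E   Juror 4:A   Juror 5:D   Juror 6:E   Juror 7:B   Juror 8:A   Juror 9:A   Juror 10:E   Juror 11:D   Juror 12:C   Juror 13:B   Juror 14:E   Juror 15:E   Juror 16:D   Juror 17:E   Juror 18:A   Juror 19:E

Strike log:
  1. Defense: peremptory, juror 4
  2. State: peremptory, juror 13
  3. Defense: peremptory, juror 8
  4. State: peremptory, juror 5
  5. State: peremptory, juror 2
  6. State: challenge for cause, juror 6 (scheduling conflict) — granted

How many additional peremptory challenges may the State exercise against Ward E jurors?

State peremptories so far: #13, #5, #2 — 3 of 8 used, 5 left overall.
Against Ward E: none yet — per-ward cap 2 leaves 2.
Binding limit: min(5, 2) = 2.

2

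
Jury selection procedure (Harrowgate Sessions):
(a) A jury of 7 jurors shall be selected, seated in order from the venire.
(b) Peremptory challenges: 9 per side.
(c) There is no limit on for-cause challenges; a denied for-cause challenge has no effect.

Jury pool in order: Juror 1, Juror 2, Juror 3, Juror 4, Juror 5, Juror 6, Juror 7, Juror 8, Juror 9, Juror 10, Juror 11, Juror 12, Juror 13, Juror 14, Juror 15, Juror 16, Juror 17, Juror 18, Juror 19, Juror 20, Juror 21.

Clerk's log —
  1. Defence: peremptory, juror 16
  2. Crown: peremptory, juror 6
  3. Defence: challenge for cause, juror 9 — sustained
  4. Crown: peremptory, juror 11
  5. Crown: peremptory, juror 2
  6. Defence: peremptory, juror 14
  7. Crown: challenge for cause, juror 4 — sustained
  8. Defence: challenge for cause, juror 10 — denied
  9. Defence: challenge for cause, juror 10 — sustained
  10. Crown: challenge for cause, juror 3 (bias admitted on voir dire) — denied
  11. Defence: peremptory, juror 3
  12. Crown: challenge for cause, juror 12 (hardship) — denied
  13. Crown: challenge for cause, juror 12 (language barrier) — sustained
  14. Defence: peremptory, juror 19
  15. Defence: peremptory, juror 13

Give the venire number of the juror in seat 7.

Removed: #2, #3, #4, #6, #9, #10, #11, #12, #13, #14, #16, #19.
Seating in order: seats 1–7 → #1, #5, #7, #8, #15, #17, #18.
So seat 7 is #18.

18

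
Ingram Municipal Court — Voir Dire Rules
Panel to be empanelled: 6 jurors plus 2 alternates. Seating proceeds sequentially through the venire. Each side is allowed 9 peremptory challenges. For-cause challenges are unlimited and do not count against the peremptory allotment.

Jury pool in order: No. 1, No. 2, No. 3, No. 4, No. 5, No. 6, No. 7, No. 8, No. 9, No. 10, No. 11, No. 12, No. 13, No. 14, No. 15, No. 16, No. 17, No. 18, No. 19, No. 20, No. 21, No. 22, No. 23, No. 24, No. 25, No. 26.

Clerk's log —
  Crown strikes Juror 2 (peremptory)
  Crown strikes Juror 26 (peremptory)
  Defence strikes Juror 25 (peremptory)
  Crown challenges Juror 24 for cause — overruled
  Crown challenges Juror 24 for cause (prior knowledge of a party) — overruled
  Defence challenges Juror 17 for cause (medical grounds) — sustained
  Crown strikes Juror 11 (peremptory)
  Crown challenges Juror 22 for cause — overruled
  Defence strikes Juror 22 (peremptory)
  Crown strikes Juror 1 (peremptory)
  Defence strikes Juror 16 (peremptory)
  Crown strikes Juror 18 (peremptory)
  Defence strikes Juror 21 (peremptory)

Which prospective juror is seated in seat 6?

8

Removed: #1, #2, #11, #16, #17, #18, #21, #22, #25, #26. (#24 stays — for-cause denied.)
Seating in order: seats 1–6 → #3, #4, #5, #6, #7, #8; alternates → #9, #10.
So seat 6 is #8.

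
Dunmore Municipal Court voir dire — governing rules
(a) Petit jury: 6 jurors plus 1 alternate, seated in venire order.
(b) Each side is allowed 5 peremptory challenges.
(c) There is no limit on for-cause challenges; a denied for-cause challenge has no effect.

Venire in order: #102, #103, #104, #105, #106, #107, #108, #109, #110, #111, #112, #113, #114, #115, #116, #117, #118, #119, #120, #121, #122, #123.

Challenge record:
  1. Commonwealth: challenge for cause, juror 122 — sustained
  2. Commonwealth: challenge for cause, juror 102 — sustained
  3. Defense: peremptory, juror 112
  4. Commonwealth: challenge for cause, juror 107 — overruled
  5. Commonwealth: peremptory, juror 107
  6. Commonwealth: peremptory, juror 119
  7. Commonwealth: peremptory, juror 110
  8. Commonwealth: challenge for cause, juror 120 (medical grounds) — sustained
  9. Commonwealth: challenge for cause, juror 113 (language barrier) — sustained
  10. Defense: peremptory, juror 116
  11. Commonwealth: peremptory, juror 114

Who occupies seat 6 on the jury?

Removed: #102, #107, #110, #112, #113, #114, #116, #119, #120, #122.
Seating in order: seats 1–6 → #103, #104, #105, #106, #108, #109; alternates → #111.
So seat 6 is #109.

109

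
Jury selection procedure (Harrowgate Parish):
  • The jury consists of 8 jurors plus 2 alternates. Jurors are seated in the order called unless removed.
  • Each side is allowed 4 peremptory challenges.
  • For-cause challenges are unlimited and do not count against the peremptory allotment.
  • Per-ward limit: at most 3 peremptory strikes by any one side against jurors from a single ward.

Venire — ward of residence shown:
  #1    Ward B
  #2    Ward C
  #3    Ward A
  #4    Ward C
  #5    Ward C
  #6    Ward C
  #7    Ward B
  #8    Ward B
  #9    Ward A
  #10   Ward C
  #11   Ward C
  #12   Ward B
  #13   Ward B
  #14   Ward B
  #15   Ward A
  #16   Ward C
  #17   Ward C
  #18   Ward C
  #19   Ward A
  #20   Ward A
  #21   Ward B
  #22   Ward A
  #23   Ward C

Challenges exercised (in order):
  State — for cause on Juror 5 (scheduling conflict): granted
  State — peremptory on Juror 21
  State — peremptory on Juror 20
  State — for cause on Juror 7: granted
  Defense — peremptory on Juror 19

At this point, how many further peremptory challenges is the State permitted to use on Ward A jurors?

2

State peremptories so far: #21, #20 — 2 of 4 used, 2 left overall.
Against Ward A: #20 — 1 used; per-ward cap 3 leaves 2.
Binding limit: min(2, 2) = 2.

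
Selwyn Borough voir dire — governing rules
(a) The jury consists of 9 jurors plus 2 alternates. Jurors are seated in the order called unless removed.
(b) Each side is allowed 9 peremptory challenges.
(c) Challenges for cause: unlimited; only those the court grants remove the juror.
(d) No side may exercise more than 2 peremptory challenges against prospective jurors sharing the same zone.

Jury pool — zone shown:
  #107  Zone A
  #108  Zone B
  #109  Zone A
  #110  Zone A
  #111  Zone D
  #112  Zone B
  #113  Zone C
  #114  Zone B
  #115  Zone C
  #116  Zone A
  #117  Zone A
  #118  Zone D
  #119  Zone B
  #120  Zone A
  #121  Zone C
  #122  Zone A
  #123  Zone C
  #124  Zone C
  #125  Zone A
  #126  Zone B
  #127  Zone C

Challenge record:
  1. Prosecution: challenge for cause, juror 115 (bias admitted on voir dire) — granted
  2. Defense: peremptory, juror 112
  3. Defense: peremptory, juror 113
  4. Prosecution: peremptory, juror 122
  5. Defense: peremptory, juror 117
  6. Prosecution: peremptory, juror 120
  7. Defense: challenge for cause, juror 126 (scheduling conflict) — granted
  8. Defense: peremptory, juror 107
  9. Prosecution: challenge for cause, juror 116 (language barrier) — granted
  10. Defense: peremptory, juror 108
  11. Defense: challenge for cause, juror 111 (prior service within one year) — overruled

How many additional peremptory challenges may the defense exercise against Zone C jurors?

1

Defense peremptories so far: #112, #113, #117, #107, #108 — 5 of 9 used, 4 left overall.
Against Zone C: #113 — 1 used; per-zone cap 2 leaves 1.
Binding limit: min(4, 1) = 1.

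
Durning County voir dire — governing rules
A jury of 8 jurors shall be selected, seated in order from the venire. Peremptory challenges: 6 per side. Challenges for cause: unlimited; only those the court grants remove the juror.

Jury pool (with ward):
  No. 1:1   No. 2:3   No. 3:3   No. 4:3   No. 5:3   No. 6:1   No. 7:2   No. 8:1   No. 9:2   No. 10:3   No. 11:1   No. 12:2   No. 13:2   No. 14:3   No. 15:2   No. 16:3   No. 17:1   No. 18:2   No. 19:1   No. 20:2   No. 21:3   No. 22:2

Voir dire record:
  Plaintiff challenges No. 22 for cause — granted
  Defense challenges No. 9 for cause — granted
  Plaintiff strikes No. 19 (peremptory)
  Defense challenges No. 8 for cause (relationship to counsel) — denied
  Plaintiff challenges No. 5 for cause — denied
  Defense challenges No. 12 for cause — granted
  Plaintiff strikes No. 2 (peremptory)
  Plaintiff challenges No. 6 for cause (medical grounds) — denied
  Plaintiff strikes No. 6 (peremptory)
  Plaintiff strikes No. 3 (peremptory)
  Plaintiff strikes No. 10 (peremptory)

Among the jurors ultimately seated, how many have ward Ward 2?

2

Removed: #2, #3, #6, #9, #10, #12, #19, #22.
Seated jurors 1–8: #1, #4, #5, #7, #8, #11, #13, #14.
Of those, in Ward 2: #7, #13 → 2.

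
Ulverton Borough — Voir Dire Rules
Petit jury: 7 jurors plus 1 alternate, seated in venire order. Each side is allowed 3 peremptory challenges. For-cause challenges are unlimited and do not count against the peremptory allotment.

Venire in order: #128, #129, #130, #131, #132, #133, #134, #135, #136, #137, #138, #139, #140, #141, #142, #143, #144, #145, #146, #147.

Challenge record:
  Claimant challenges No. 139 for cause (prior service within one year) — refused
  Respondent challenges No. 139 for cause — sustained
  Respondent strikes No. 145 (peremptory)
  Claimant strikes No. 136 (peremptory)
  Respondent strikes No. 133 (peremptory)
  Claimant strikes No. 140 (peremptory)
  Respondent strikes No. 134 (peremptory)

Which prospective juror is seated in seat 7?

137

Removed: #133, #134, #136, #139, #140, #145.
Filling seats in venire order through position 7: #128, #129, #130, #131, #132, #135, #137.
So seat 7 is #137.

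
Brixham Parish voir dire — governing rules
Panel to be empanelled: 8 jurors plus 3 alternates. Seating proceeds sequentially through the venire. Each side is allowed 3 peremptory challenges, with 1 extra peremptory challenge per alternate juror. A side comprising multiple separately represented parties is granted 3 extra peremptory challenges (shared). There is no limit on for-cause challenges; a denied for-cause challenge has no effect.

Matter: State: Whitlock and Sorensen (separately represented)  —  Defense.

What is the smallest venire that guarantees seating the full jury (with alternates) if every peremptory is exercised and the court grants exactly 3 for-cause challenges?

Seats to fill: 8 + 3 alternates = 11.
Peremptories — State: 3 + 1×3 + 3 = 9; Defense: 3 + 1×3 = 6; total 15.
For-cause removals: 3.
Minimum venire: 11 + 15 + 3 = 29.

29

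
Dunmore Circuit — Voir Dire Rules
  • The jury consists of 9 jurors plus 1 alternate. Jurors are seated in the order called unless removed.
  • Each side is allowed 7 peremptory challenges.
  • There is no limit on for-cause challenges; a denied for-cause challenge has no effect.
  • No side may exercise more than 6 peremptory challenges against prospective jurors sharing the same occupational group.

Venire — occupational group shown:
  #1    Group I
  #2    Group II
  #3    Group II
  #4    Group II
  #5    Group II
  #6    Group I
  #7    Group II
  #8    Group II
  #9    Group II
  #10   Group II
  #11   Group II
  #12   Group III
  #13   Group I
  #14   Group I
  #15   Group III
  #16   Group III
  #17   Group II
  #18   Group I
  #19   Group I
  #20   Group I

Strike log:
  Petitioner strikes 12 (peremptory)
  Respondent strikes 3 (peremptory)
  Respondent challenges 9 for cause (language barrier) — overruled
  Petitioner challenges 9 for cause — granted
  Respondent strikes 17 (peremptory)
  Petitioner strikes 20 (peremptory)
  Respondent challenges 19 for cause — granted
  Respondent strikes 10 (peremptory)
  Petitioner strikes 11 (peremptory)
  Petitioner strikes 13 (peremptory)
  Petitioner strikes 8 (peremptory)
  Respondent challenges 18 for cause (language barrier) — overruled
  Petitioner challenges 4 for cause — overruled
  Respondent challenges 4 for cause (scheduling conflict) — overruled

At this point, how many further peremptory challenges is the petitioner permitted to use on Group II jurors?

Petitioner peremptories so far: #12, #20, #11, #13, #8 — 5 of 7 used, 2 left overall.
Against Group II: #11, #8 — 2 used; per-group cap 6 leaves 4.
Binding limit: min(2, 4) = 2.

2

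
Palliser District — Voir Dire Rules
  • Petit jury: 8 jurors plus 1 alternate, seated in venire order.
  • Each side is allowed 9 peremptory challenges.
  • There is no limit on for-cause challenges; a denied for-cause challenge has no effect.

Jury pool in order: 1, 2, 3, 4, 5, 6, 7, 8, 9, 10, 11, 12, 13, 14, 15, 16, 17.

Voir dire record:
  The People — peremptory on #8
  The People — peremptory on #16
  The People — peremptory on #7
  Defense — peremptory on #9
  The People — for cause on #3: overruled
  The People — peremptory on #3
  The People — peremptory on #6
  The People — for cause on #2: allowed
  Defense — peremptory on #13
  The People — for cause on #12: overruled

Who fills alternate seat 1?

Removed: #2, #3, #6, #7, #8, #9, #13, #16. (#12 stays — for-cause denied.)
Seating in order: seats 1–8 → #1, #4, #5, #10, #11, #12, #14, #15; alternates → #17.
So alternate 1 is #17.

17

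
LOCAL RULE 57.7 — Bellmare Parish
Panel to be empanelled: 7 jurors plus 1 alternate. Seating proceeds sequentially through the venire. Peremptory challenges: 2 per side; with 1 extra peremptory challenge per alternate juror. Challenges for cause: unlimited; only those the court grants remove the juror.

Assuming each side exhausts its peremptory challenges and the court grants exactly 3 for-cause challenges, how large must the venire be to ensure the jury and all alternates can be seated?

17

Seats to fill: 7 + 1 alternates = 8.
Peremptories: 2 + 1×1 = 3 per side × 2 sides = 6.
For-cause removals: 3.
Minimum venire: 8 + 6 + 3 = 17.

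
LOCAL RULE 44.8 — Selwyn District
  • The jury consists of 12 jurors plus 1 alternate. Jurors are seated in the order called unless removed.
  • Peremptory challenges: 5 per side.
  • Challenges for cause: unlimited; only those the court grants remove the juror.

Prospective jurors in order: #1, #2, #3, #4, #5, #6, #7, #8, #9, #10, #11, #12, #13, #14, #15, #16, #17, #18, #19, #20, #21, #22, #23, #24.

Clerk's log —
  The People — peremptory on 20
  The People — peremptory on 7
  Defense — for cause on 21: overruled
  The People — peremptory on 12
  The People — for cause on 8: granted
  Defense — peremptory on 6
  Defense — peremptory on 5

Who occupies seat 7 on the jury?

11

Removed: #5, #6, #7, #8, #12, #20. (#21 stays — for-cause denied.)
Filling seats in venire order through position 7: #1, #2, #3, #4, #9, #10, #11.
So seat 7 is #11.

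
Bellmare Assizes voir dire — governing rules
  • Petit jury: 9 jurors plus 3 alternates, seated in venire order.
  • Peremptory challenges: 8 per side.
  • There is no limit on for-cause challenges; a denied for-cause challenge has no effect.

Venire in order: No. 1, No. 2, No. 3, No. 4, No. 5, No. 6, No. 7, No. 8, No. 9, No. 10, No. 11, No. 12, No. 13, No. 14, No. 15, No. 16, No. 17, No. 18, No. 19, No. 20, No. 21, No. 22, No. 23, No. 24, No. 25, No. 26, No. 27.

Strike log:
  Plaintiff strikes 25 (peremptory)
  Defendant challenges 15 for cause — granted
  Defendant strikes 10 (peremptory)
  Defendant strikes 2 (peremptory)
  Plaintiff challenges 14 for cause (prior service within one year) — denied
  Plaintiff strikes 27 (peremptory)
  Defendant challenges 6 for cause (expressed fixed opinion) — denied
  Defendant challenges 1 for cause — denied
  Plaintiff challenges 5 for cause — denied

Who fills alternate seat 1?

12

Removed: #2, #10, #15, #25, #27. (#1, #5, #6, #14 stay — for-cause denied.)
Filling seats in venire order through position 10: #1, #3, #4, #5, #6, #7, #8, #9, #11, #12.
So alternate 1 is #12.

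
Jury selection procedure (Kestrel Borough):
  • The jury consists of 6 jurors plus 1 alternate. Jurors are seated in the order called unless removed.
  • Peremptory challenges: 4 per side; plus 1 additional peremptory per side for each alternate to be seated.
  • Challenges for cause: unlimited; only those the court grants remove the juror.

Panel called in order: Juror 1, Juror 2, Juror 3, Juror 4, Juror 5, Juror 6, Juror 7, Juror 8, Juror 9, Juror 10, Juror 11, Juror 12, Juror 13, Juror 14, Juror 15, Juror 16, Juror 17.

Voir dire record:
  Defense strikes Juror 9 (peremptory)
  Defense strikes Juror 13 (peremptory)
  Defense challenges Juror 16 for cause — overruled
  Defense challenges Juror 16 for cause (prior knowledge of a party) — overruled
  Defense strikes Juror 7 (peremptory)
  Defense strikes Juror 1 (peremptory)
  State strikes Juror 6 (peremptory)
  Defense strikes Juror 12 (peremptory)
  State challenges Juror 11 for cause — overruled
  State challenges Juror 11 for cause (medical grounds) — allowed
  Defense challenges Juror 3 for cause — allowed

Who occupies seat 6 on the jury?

14

Removed: #1, #3, #6, #7, #9, #11, #12, #13. (#16 stays — for-cause denied.)
Seating in order: seats 1–6 → #2, #4, #5, #8, #10, #14; alternates → #15.
So seat 6 is #14.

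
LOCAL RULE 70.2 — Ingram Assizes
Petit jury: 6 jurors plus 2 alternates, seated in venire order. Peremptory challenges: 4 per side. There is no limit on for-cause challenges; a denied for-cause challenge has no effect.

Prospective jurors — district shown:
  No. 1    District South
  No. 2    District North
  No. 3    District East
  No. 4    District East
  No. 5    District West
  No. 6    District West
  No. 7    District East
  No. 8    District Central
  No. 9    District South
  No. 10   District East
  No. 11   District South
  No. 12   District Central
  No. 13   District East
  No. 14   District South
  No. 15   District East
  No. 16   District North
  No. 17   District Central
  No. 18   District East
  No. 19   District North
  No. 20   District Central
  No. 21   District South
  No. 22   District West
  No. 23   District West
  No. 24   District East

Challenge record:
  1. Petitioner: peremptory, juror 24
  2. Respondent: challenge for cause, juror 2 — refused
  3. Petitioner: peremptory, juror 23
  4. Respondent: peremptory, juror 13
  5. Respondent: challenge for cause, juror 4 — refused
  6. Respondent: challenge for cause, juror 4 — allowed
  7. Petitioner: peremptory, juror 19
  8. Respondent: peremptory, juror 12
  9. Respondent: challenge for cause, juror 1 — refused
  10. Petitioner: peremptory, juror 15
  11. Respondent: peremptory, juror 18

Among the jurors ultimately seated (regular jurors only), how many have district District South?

Removed: #4, #12, #13, #15, #18, #19, #23, #24.
Seated jurors 1–6: #1, #2, #3, #5, #6, #7 (alternates #8, #9 not counted).
Of those, in District South: #1 → 1.

1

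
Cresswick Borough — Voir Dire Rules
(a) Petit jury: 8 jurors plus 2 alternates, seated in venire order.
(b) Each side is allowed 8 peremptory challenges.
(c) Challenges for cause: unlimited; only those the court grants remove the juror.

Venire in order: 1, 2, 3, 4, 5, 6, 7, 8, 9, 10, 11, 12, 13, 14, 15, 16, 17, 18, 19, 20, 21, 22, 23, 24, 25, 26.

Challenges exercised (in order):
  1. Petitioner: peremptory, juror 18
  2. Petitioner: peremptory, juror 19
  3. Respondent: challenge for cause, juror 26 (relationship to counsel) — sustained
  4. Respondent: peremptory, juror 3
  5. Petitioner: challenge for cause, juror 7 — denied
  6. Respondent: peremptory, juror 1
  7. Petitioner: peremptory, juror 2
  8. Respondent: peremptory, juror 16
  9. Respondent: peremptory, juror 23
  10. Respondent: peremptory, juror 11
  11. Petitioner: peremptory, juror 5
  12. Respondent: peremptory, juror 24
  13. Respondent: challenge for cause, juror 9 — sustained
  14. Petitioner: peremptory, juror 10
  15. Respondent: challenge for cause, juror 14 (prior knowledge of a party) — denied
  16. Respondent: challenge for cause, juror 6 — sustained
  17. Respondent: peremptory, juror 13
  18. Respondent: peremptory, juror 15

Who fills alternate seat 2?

25

Removed: #1, #2, #3, #5, #6, #9, #10, #11, #13, #15, #16, #18, #19, #23, #24, #26. (#7, #14 stay — for-cause denied.)
Seating in order: seats 1–8 → #4, #7, #8, #12, #14, #17, #20, #21; alternates → #22, #25.
So alternate 2 is #25.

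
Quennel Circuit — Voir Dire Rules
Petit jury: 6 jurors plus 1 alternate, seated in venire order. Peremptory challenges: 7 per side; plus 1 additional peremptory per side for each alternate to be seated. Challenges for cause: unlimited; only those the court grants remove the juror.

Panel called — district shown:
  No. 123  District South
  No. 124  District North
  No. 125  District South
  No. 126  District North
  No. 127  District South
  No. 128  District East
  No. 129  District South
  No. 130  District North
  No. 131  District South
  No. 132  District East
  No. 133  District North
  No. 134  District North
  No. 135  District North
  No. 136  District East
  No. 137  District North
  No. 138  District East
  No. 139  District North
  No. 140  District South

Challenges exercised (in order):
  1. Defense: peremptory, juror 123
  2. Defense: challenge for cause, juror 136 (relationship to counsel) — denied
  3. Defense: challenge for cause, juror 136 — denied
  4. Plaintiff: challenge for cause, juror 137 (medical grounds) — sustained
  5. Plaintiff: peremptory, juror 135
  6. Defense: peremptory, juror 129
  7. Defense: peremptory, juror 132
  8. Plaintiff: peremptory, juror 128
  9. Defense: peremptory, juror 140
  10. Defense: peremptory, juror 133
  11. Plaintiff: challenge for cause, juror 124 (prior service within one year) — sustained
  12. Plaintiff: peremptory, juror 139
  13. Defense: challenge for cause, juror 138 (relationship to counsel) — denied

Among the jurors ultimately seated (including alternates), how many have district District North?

Removed: #123, #124, #128, #129, #132, #133, #135, #137, #139, #140.
Seated (7 incl. alternates): #125, #126, #127, #130, #131, #134, #136.
Of those, in District North: #126, #130, #134 → 3.

3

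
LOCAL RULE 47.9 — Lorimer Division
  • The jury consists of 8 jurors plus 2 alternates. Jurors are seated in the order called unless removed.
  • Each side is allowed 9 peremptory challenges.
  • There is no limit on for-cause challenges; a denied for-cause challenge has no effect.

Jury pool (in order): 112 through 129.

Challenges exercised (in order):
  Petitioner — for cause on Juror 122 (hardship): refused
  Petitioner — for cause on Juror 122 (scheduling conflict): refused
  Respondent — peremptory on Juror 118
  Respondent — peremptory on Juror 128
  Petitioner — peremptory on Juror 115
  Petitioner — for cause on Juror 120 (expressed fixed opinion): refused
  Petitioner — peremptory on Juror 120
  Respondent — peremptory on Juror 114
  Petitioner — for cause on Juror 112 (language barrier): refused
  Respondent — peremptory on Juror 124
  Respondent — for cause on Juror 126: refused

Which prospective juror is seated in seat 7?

122

Removed: #114, #115, #118, #120, #124, #128. (#112, #122, #126 stay — for-cause denied.)
Seating in order: seats 1–8 → #112, #113, #116, #117, #119, #121, #122, #123; alternates → #125, #126.
So seat 7 is #122.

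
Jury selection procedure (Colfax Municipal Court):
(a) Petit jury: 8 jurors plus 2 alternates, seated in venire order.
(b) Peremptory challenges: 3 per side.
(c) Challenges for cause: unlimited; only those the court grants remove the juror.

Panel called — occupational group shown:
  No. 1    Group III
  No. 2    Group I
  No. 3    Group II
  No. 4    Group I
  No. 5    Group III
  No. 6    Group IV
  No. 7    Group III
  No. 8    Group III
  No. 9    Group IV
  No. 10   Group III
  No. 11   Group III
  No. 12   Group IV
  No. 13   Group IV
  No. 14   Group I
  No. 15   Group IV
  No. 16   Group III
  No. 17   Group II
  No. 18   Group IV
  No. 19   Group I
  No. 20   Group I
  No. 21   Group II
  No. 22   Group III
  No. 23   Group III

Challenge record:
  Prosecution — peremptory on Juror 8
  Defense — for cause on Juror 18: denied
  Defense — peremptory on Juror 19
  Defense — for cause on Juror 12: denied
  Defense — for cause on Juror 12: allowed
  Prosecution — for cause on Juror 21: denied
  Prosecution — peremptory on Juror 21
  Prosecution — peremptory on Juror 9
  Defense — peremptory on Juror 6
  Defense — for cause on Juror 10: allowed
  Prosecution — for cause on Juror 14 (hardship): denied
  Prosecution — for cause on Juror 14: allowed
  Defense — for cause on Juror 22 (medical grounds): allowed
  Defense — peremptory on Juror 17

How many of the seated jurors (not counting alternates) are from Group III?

4

Removed: #6, #8, #9, #10, #12, #14, #17, #19, #21, #22.
Seated jurors 1–8: #1, #2, #3, #4, #5, #7, #11, #13 (alternates #15, #16 not counted).
Of those, in Group III: #1, #5, #7, #11 → 4.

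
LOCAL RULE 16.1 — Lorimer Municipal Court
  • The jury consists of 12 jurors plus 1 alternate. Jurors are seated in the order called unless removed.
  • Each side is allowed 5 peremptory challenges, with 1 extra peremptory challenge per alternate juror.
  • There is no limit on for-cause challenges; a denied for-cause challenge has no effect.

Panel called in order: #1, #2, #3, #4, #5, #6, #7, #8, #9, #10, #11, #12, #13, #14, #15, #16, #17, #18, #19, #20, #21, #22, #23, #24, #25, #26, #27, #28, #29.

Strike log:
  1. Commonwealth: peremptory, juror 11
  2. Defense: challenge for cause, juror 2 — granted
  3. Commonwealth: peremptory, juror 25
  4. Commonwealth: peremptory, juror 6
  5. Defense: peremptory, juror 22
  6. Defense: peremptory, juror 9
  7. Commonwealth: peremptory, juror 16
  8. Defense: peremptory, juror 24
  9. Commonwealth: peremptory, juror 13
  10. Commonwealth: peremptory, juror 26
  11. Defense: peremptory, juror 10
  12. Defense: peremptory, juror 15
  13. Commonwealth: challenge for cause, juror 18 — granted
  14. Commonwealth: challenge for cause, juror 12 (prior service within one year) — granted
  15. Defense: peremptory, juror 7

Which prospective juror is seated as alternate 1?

28

Removed: #2, #6, #7, #9, #10, #11, #12, #13, #15, #16, #18, #22, #24, #25, #26.
Filling seats in venire order through position 13: #1, #3, #4, #5, #8, #14, #17, #19, #20, #21, #23, #27, #28.
So alternate 1 is #28.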